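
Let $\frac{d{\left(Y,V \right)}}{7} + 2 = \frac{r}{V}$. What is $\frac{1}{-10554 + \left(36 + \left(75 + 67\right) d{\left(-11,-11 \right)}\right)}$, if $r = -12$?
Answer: $- \frac{11}{125638} \approx -8.7553 \cdot 10^{-5}$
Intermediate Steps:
$d{\left(Y,V \right)} = -14 - \frac{84}{V}$ ($d{\left(Y,V \right)} = -14 + 7 \left(- \frac{12}{V}\right) = -14 - \frac{84}{V}$)
$\frac{1}{-10554 + \left(36 + \left(75 + 67\right) d{\left(-11,-11 \right)}\right)} = \frac{1}{-10554 + \left(36 + \left(75 + 67\right) \left(-14 - \frac{84}{-11}\right)\right)} = \frac{1}{-10554 + \left(36 + 142 \left(-14 - - \frac{84}{11}\right)\right)} = \frac{1}{-10554 + \left(36 + 142 \left(-14 + \frac{84}{11}\right)\right)} = \frac{1}{-10554 + \left(36 + 142 \left(- \frac{70}{11}\right)\right)} = \frac{1}{-10554 + \left(36 - \frac{9940}{11}\right)} = \frac{1}{-10554 - \frac{9544}{11}} = \frac{1}{- \frac{125638}{11}} = - \frac{11}{125638}$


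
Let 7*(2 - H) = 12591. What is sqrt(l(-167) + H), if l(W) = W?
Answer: I*sqrt(96222)/7 ≈ 44.314*I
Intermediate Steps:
H = -12577/7 (H = 2 - 1/7*12591 = 2 - 12591/7 = -12577/7 ≈ -1796.7)
sqrt(l(-167) + H) = sqrt(-167 - 12577/7) = sqrt(-13746/7) = I*sqrt(96222)/7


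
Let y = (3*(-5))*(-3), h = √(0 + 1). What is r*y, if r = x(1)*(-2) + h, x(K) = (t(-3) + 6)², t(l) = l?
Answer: -765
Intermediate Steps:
h = 1 (h = √1 = 1)
x(K) = 9 (x(K) = (-3 + 6)² = 3² = 9)
r = -17 (r = 9*(-2) + 1 = -18 + 1 = -17)
y = 45 (y = -15*(-3) = 45)
r*y = -17*45 = -765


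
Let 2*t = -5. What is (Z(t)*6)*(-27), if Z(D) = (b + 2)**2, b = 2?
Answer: -2592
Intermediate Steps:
t = -5/2 (t = (1/2)*(-5) = -5/2 ≈ -2.5000)
Z(D) = 16 (Z(D) = (2 + 2)**2 = 4**2 = 16)
(Z(t)*6)*(-27) = (16*6)*(-27) = 96*(-27) = -2592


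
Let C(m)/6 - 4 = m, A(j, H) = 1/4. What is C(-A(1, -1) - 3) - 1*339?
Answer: -669/2 ≈ -334.50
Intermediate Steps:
A(j, H) = ¼ (A(j, H) = 1*(¼) = ¼)
C(m) = 24 + 6*m
C(-A(1, -1) - 3) - 1*339 = (24 + 6*(-1*¼ - 3)) - 1*339 = (24 + 6*(-¼ - 3)) - 339 = (24 + 6*(-13/4)) - 339 = (24 - 39/2) - 339 = 9/2 - 339 = -669/2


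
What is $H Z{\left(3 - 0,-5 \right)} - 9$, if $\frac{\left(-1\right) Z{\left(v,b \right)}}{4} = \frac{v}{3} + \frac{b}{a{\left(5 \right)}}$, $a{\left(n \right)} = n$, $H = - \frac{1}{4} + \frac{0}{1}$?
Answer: $-9$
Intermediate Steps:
$H = - \frac{1}{4}$ ($H = \left(-1\right) \frac{1}{4} + 0 \cdot 1 = - \frac{1}{4} + 0 = - \frac{1}{4} \approx -0.25$)
$Z{\left(v,b \right)} = - \frac{4 v}{3} - \frac{4 b}{5}$ ($Z{\left(v,b \right)} = - 4 \left(\frac{v}{3} + \frac{b}{5}\right) = - \frac{4 v}{3} - \frac{4 b}{5}$)
$H Z{\left(3 - 0,-5 \right)} - 9 = - \frac{- \frac{4 \left(3 - 0\right)}{3} - -4}{4} - 9 = - \frac{- \frac{4 \left(3 + 0\right)}{3} + 4}{4} - 9 = - \frac{\left(- \frac{4}{3}\right) 3 + 4}{4} - 9 = - \frac{-4 + 4}{4} - 9 = \left(- \frac{1}{4}\right) 0 - 9 = 0 - 9 = -9$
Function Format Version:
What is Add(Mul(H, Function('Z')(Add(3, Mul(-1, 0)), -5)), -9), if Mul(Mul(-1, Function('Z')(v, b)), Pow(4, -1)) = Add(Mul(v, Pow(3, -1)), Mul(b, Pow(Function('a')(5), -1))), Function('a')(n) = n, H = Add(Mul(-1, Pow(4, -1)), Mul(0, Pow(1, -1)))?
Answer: -9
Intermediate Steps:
H = Rational(-1, 4) (H = Add(Mul(-1, Rational(1, 4)), Mul(0, 1)) = Add(Rational(-1, 4), 0) = Rational(-1, 4) ≈ -0.25000)
Function('Z')(v, b) = Add(Mul(Rational(-4, 3), v), Mul(Rational(-4, 5), b)) (Function('Z')(v, b) = Mul(-4, Add(Mul(v, Pow(3, -1)), Mul(b, Pow(5, -1)))) = Mul(-4, Add(Mul(v, Rational(1, 3)), Mul(b, Rational(1, 5)))) = Mul(-4, Add(Mul(Rational(1, 3), v), Mul(Rational(1, 5), b))) = Add(Mul(Rational(-4, 3), v), Mul(Rational(-4, 5), b)))
Add(Mul(H, Function('Z')(Add(3, Mul(-1, 0)), -5)), -9) = Add(Mul(Rational(-1, 4), Add(Mul(Rational(-4, 3), Add(3, Mul(-1, 0))), Mul(Rational(-4, 5), -5))), -9) = Add(Mul(Rational(-1, 4), Add(Mul(Rational(-4, 3), Add(3, 0)), 4)), -9) = Add(Mul(Rational(-1, 4), Add(Mul(Rational(-4, 3), 3), 4)), -9) = Add(Mul(Rational(-1, 4), Add(-4, 4)), -9) = Add(Mul(Rational(-1, 4), 0), -9) = Add(0, -9) = -9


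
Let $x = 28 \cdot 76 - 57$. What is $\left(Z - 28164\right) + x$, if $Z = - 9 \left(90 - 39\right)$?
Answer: $-26552$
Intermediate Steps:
$x = 2071$ ($x = 2128 - 57 = 2071$)
$Z = -459$ ($Z = \left(-9\right) 51 = -459$)
$\left(Z - 28164\right) + x = \left(-459 - 28164\right) + 2071 = -28623 + 2071 = -26552$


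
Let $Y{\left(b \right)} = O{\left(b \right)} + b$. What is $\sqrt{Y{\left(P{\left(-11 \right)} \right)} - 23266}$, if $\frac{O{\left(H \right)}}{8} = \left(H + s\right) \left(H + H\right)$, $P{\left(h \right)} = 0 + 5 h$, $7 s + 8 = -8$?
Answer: $\frac{\sqrt{1327431}}{7} \approx 164.59$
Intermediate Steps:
$s = - \frac{16}{7}$ ($s = - \frac{8}{7} + \frac{1}{7} \left(-8\right) = - \frac{8}{7} - \frac{8}{7} = - \frac{16}{7} \approx -2.2857$)
$P{\left(h \right)} = 5 h$
$O{\left(H \right)} = 16 H \left(- \frac{16}{7} + H\right)$ ($O{\left(H \right)} = 8 \left(H - \frac{16}{7}\right) \left(H + H\right) = 8 \left(- \frac{16}{7} + H\right) 2 H = 8 \cdot 2 H \left(- \frac{16}{7} + H\right) = 16 H \left(- \frac{16}{7} + H\right)$)
$Y{\left(b \right)} = b + \frac{16 b \left(-16 + 7 b\right)}{7}$ ($Y{\left(b \right)} = \frac{16 b \left(-16 + 7 b\right)}{7} + b = b + \frac{16 b \left(-16 + 7 b\right)}{7}$)
$\sqrt{Y{\left(P{\left(-11 \right)} \right)} - 23266} = \sqrt{\frac{5 \left(-11\right) \left(-249 + 112 \cdot 5 \left(-11\right)\right)}{7} - 23266} = \sqrt{\frac{1}{7} \left(-55\right) \left(-249 + 112 \left(-55\right)\right) - 23266} = \sqrt{\frac{1}{7} \left(-55\right) \left(-249 - 6160\right) - 23266} = \sqrt{\frac{1}{7} \left(-55\right) \left(-6409\right) - 23266} = \sqrt{\frac{352495}{7} - 23266} = \sqrt{\frac{189633}{7}} = \frac{\sqrt{1327431}}{7}$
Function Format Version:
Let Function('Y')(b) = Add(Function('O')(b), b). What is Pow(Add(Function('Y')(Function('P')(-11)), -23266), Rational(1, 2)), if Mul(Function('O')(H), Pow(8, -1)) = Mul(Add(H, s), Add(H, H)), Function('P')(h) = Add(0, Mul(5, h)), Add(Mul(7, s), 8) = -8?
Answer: Mul(Rational(1, 7), Pow(1327431, Rational(1, 2))) ≈ 164.59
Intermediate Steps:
s = Rational(-16, 7) (s = Add(Rational(-8, 7), Mul(Rational(1, 7), -8)) = Add(Rational(-8, 7), Rational(-8, 7)) = Rational(-16, 7) ≈ -2.2857)
Function('P')(h) = Mul(5, h)
Function('O')(H) = Mul(16, H, Add(Rational(-16, 7), H)) (Function('O')(H) = Mul(8, Mul(Add(H, Rational(-16, 7)), Add(H, H))) = Mul(8, Mul(Add(Rational(-16, 7), H), Mul(2, H))) = Mul(8, Mul(2, H, Add(Rational(-16, 7), H))) = Mul(16, H, Add(Rational(-16, 7), H)))
Function('Y')(b) = Add(b, Mul(Rational(16, 7), b, Add(-16, Mul(7, b)))) (Function('Y')(b) = Add(Mul(Rational(16, 7), b, Add(-16, Mul(7, b))), b) = Add(b, Mul(Rational(16, 7), b, Add(-16, Mul(7, b)))))
Pow(Add(Function('Y')(Function('P')(-11)), -23266), Rational(1, 2)) = Pow(Add(Mul(Rational(1, 7), Mul(5, -11), Add(-249, Mul(112, Mul(5, -11)))), -23266), Rational(1, 2)) = Pow(Add(Mul(Rational(1, 7), -55, Add(-249, Mul(112, -55))), -23266), Rational(1, 2)) = Pow(Add(Mul(Rational(1, 7), -55, Add(-249, -6160)), -23266), Rational(1, 2)) = Pow(Add(Mul(Rational(1, 7), -55, -6409), -23266), Rational(1, 2)) = Pow(Add(Rational(352495, 7), -23266), Rational(1, 2)) = Pow(Rational(189633, 7), Rational(1, 2)) = Mul(Rational(1, 7), Pow(1327431, Rational(1, 2)))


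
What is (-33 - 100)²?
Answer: 17689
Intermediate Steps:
(-33 - 100)² = (-133)² = 17689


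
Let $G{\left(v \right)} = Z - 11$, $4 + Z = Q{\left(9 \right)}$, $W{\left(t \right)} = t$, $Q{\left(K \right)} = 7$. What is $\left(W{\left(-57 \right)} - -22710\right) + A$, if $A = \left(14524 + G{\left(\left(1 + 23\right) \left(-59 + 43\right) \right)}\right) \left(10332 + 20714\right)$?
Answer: $450686389$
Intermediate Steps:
$Z = 3$ ($Z = -4 + 7 = 3$)
$G{\left(v \right)} = -8$ ($G{\left(v \right)} = 3 - 11 = -8$)
$A = 450663736$ ($A = \left(14524 - 8\right) \left(10332 + 20714\right) = 14516 \cdot 31046 = 450663736$)
$\left(W{\left(-57 \right)} - -22710\right) + A = \left(-57 - -22710\right) + 450663736 = \left(-57 + 22710\right) + 450663736 = 22653 + 450663736 = 450686389$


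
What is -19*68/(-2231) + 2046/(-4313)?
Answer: 1007770/9622303 ≈ 0.10473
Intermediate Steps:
-19*68/(-2231) + 2046/(-4313) = -1292*(-1/2231) + 2046*(-1/4313) = 1292/2231 - 2046/4313 = 1007770/9622303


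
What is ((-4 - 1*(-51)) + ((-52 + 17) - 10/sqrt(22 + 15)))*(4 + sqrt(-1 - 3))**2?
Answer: (2 + I)**2*(48 - 40*sqrt(37)/37) ≈ 124.27 + 165.7*I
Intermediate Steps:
((-4 - 1*(-51)) + ((-52 + 17) - 10/sqrt(22 + 15)))*(4 + sqrt(-1 - 3))**2 = ((-4 + 51) + (-35 - 10*sqrt(37)/37))*(4 + sqrt(-4))**2 = (47 + (-35 - 10*sqrt(37)/37))*(4 + 2*I)**2 = (12 - 10*sqrt(37)/37)*(4 + 2*I)**2 = (4 + 2*I)**2*(12 - 10*sqrt(37)/37)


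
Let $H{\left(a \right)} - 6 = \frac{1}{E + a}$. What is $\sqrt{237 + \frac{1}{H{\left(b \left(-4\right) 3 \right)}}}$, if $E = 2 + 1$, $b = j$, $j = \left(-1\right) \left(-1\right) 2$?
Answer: $\frac{9 \sqrt{1830}}{25} \approx 15.4$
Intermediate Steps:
$j = 2$ ($j = 1 \cdot 2 = 2$)
$b = 2$
$E = 3$
$H{\left(a \right)} = 6 + \frac{1}{3 + a}$
$\sqrt{237 + \frac{1}{H{\left(b \left(-4\right) 3 \right)}}} = \sqrt{237 + \frac{1}{\frac{1}{3 + 2 \left(-4\right) 3} \left(19 + 6 \cdot 2 \left(-4\right) 3\right)}} = \sqrt{237 + \frac{1}{\frac{1}{3 - 24} \left(19 + 6 \left(\left(-8\right) 3\right)\right)}} = \sqrt{237 + \frac{1}{\frac{1}{3 - 24} \left(19 + 6 \left(-24\right)\right)}} = \sqrt{237 + \frac{1}{\frac{1}{-21} \left(19 - 144\right)}} = \sqrt{237 + \frac{1}{\left(- \frac{1}{21}\right) \left(-125\right)}} = \sqrt{237 + \frac{1}{\frac{125}{21}}} = \sqrt{237 + \frac{21}{125}} = \sqrt{\frac{29646}{125}} = \frac{9 \sqrt{1830}}{25}$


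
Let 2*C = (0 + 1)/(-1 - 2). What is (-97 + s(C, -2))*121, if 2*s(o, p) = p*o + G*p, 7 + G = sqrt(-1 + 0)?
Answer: -65219/6 - 121*I ≈ -10870.0 - 121.0*I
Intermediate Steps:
G = -7 + I (G = -7 + sqrt(-1 + 0) = -7 + sqrt(-1) = -7 + I ≈ -7.0 + 1.0*I)
C = -1/6 (C = ((0 + 1)/(-1 - 2))/2 = (1/(-3))/2 = (1*(-1/3))/2 = (1/2)*(-1/3) = -1/6 ≈ -0.16667)
s(o, p) = o*p/2 + p*(-7 + I)/2 (s(o, p) = (p*o + (-7 + I)*p)/2 = (o*p + p*(-7 + I))/2 = o*p/2 + p*(-7 + I)/2)
(-97 + s(C, -2))*121 = (-97 + (1/2)*(-2)*(-7 + I - 1/6))*121 = (-97 + (1/2)*(-2)*(-43/6 + I))*121 = (-97 + (43/6 - I))*121 = (-539/6 - I)*121 = -65219/6 - 121*I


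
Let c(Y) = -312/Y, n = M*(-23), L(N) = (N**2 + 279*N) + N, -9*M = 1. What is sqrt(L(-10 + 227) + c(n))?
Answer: sqrt(56987537)/23 ≈ 328.22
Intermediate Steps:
M = -1/9 (M = -1/9*1 = -1/9 ≈ -0.11111)
L(N) = N**2 + 280*N
n = 23/9 (n = -1/9*(-23) = 23/9 ≈ 2.5556)
sqrt(L(-10 + 227) + c(n)) = sqrt((-10 + 227)*(280 + (-10 + 227)) - 312/23/9) = sqrt(217*(280 + 217) - 312*9/23) = sqrt(217*497 - 2808/23) = sqrt(107849 - 2808/23) = sqrt(2477719/23) = sqrt(56987537)/23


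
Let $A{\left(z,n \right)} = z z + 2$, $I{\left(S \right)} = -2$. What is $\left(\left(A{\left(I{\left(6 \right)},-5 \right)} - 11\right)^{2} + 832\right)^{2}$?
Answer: $734449$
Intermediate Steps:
$A{\left(z,n \right)} = 2 + z^{2}$ ($A{\left(z,n \right)} = z^{2} + 2 = 2 + z^{2}$)
$\left(\left(A{\left(I{\left(6 \right)},-5 \right)} - 11\right)^{2} + 832\right)^{2} = \left(\left(\left(2 + \left(-2\right)^{2}\right) - 11\right)^{2} + 832\right)^{2} = \left(\left(\left(2 + 4\right) - 11\right)^{2} + 832\right)^{2} = \left(\left(6 - 11\right)^{2} + 832\right)^{2} = \left(\left(-5\right)^{2} + 832\right)^{2} = \left(25 + 832\right)^{2} = 857^{2} = 734449$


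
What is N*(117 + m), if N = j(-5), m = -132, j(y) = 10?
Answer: -150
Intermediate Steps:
N = 10
N*(117 + m) = 10*(117 - 132) = 10*(-15) = -150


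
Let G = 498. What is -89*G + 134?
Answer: -44188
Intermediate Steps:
-89*G + 134 = -89*498 + 134 = -44322 + 134 = -44188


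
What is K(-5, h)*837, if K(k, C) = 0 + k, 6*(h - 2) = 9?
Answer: -4185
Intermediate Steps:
h = 7/2 (h = 2 + (1/6)*9 = 2 + 3/2 = 7/2 ≈ 3.5000)
K(k, C) = k
K(-5, h)*837 = -5*837 = -4185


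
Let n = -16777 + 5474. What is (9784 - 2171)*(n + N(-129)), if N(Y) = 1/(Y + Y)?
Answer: -22200840275/258 ≈ -8.6050e+7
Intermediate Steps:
N(Y) = 1/(2*Y)
n = -11303
(9784 - 2171)*(n + N(-129)) = (9784 - 2171)*(-11303 + (½)/(-129)) = 7613*(-11303 + (½)*(-1/129)) = 7613*(-11303 - 1/258) = 7613*(-2916175/258) = -22200840275/258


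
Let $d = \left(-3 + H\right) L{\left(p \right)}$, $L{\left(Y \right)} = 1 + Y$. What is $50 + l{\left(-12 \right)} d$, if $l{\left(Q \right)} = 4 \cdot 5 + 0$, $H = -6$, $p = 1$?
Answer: $-310$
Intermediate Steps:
$d = -18$ ($d = \left(-3 - 6\right) \left(1 + 1\right) = \left(-9\right) 2 = -18$)
$l{\left(Q \right)} = 20$ ($l{\left(Q \right)} = 20 + 0 = 20$)
$50 + l{\left(-12 \right)} d = 50 + 20 \left(-18\right) = 50 - 360 = -310$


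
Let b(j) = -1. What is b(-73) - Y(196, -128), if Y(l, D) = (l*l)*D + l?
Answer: 4917051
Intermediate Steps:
Y(l, D) = l + D*l**2 (Y(l, D) = l**2*D + l = D*l**2 + l = l + D*l**2)
b(-73) - Y(196, -128) = -1 - 196*(1 - 128*196) = -1 - 196*(1 - 25088) = -1 - 196*(-25087) = -1 - 1*(-4917052) = -1 + 4917052 = 4917051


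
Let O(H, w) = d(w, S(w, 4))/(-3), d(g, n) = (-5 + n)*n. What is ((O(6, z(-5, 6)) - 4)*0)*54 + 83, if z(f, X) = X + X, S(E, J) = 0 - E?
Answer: 83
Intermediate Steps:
S(E, J) = -E
d(g, n) = n*(-5 + n)
z(f, X) = 2*X
O(H, w) = w*(-5 - w)/3 (O(H, w) = ((-w)*(-5 - w))/(-3) = -w*(-5 - w)*(-⅓) = w*(-5 - w)/3)
((O(6, z(-5, 6)) - 4)*0)*54 + 83 = ((-2*6*(5 + 2*6)/3 - 4)*0)*54 + 83 = ((-⅓*12*(5 + 12) - 4)*0)*54 + 83 = ((-⅓*12*17 - 4)*0)*54 + 83 = ((-68 - 4)*0)*54 + 83 = -72*0*54 + 83 = 0*54 + 83 = 0 + 83 = 83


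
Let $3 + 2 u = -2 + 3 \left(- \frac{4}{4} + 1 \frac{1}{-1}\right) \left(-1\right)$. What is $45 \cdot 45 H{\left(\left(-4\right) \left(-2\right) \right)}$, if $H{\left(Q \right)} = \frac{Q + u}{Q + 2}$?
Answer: $\frac{6885}{4} \approx 1721.3$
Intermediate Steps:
$u = \frac{1}{2}$ ($u = - \frac{3}{2} + \frac{-2 + 3 \left(- \frac{4}{4} + 1 \frac{1}{-1}\right) \left(-1\right)}{2} = - \frac{3}{2} + \frac{-2 + 3 \left(\left(-4\right) \frac{1}{4} + 1 \left(-1\right)\right) \left(-1\right)}{2} = - \frac{3}{2} + \frac{-2 + 3 \left(-1 - 1\right) \left(-1\right)}{2} = - \frac{3}{2} + \frac{-2 + 3 \left(-2\right) \left(-1\right)}{2} = - \frac{3}{2} + \frac{-2 - -6}{2} = - \frac{3}{2} + \frac{-2 + 6}{2} = - \frac{3}{2} + \frac{1}{2} \cdot 4 = - \frac{3}{2} + 2 = \frac{1}{2} \approx 0.5$)
$H{\left(Q \right)} = \frac{\frac{1}{2} + Q}{2 + Q}$ ($H{\left(Q \right)} = \frac{Q + \frac{1}{2}}{Q + 2} = \frac{\frac{1}{2} + Q}{2 + Q}$)
$45 \cdot 45 H{\left(\left(-4\right) \left(-2\right) \right)} = 45 \cdot 45 \frac{\frac{1}{2} - -8}{2 - -8} = 2025 \frac{\frac{1}{2} + 8}{2 + 8} = 2025 \cdot \frac{1}{10} \cdot \frac{17}{2} = 2025 \cdot \frac{17}{20} = \frac{6885}{4}$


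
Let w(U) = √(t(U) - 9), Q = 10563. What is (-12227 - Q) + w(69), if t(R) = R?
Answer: -22790 + 2*√15 ≈ -22782.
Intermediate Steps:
w(U) = √(-9 + U) (w(U) = √(U - 9) = √(-9 + U))
(-12227 - Q) + w(69) = (-12227 - 1*10563) + √(-9 + 69) = (-12227 - 10563) + √60 = -22790 + 2*√15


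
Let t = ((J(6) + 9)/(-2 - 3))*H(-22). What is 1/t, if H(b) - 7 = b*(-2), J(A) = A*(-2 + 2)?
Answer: -5/459 ≈ -0.010893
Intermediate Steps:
J(A) = 0 (J(A) = A*0 = 0)
H(b) = 7 - 2*b (H(b) = 7 + b*(-2) = 7 - 2*b)
t = -459/5 (t = ((0 + 9)/(-2 - 3))*(7 - 2*(-22)) = (9/(-5))*(7 + 44) = (9*(-⅕))*51 = -9/5*51 = -459/5 ≈ -91.800)
1/t = 1/(-459/5) = -5/459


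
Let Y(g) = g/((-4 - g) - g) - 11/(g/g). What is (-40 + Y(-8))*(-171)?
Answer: 8835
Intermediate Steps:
Y(g) = -11 + g/(-4 - 2*g) (Y(g) = g/(-4 - 2*g) - 11/1 = g/(-4 - 2*g) - 11*1 = g/(-4 - 2*g) - 11 = -11 + g/(-4 - 2*g))
(-40 + Y(-8))*(-171) = (-40 + (-44 - 23*(-8))/(2*(2 - 8)))*(-171) = (-40 + (½)*(-44 + 184)/(-6))*(-171) = (-40 + (½)*(-⅙)*140)*(-171) = (-40 - 35/3)*(-171) = -155/3*(-171) = 8835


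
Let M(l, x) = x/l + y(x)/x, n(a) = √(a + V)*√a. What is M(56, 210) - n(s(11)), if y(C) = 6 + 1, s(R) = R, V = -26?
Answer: 227/60 - I*√165 ≈ 3.7833 - 12.845*I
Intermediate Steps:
y(C) = 7
n(a) = √a*√(-26 + a) (n(a) = √(a - 26)*√a = √(-26 + a)*√a = √a*√(-26 + a))
M(l, x) = 7/x + x/l (M(l, x) = x/l + 7/x = 7/x + x/l)
M(56, 210) - n(s(11)) = (7/210 + 210/56) - √11*√(-26 + 11) = (7*(1/210) + 210*(1/56)) - √11*√(-15) = (1/30 + 15/4) - √11*I*√15 = 227/60 - I*√165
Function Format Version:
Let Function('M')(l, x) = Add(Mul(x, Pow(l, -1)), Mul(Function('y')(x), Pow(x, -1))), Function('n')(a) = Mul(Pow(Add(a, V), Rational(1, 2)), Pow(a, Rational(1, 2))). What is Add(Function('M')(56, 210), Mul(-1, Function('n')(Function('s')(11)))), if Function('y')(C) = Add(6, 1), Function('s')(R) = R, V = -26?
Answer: Add(Rational(227, 60), Mul(-1, I, Pow(165, Rational(1, 2)))) ≈ Add(3.7833, Mul(-12.845, I))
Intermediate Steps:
Function('y')(C) = 7
Function('n')(a) = Mul(Pow(a, Rational(1, 2)), Pow(Add(-26, a), Rational(1, 2))) (Function('n')(a) = Mul(Pow(Add(a, -26), Rational(1, 2)), Pow(a, Rational(1, 2))) = Mul(Pow(Add(-26, a), Rational(1, 2)), Pow(a, Rational(1, 2))) = Mul(Pow(a, Rational(1, 2)), Pow(Add(-26, a), Rational(1, 2))))
Function('M')(l, x) = Add(Mul(7, Pow(x, -1)), Mul(x, Pow(l, -1))) (Function('M')(l, x) = Add(Mul(x, Pow(l, -1)), Mul(7, Pow(x, -1))) = Add(Mul(7, Pow(x, -1)), Mul(x, Pow(l, -1))))
Add(Function('M')(56, 210), Mul(-1, Function('n')(Function('s')(11)))) = Add(Add(Mul(7, Pow(210, -1)), Mul(210, Pow(56, -1))), Mul(-1, Mul(Pow(11, Rational(1, 2)), Pow(Add(-26, 11), Rational(1, 2))))) = Add(Add(Mul(7, Rational(1, 210)), Mul(210, Rational(1, 56))), Mul(-1, Mul(Pow(11, Rational(1, 2)), Pow(-15, Rational(1, 2))))) = Add(Add(Rational(1, 30), Rational(15, 4)), Mul(-1, Mul(Pow(11, Rational(1, 2)), Mul(I, Pow(15, Rational(1, 2)))))) = Add(Rational(227, 60), Mul(-1, Mul(I, Pow(165, Rational(1, 2))))) = Add(Rational(227, 60), Mul(-1, I, Pow(165, Rational(1, 2))))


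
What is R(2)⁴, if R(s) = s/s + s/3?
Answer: 625/81 ≈ 7.7160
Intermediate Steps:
R(s) = 1 + s/3 (R(s) = 1 + s*(⅓) = 1 + s/3)
R(2)⁴ = (1 + (⅓)*2)⁴ = (1 + ⅔)⁴ = (5/3)⁴ = 625/81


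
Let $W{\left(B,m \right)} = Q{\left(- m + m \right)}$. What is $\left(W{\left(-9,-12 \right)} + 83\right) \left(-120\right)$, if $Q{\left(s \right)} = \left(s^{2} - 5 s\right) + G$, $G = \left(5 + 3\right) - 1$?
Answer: $-10800$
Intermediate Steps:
$G = 7$ ($G = 8 - 1 = 7$)
$Q{\left(s \right)} = 7 + s^{2} - 5 s$ ($Q{\left(s \right)} = \left(s^{2} - 5 s\right) + 7 = 7 + s^{2} - 5 s$)
$W{\left(B,m \right)} = 7$ ($W{\left(B,m \right)} = 7 + \left(- m + m\right)^{2} - 5 \left(- m + m\right) = 7 + 0^{2} - 0 = 7 + 0 + 0 = 7$)
$\left(W{\left(-9,-12 \right)} + 83\right) \left(-120\right) = \left(7 + 83\right) \left(-120\right) = 90 \left(-120\right) = -10800$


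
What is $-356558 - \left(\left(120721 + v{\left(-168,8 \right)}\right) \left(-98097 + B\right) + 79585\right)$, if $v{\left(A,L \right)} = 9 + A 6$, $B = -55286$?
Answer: $18362883383$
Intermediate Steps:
$v{\left(A,L \right)} = 9 + 6 A$
$-356558 - \left(\left(120721 + v{\left(-168,8 \right)}\right) \left(-98097 + B\right) + 79585\right) = -356558 - \left(\left(120721 + \left(9 + 6 \left(-168\right)\right)\right) \left(-98097 - 55286\right) + 79585\right) = -356558 - \left(\left(120721 + \left(9 - 1008\right)\right) \left(-153383\right) + 79585\right) = -356558 - \left(\left(120721 - 999\right) \left(-153383\right) + 79585\right) = -356558 - \left(119722 \left(-153383\right) + 79585\right) = -356558 - \left(-18363319526 + 79585\right) = -356558 - -18363239941 = -356558 + 18363239941 = 18362883383$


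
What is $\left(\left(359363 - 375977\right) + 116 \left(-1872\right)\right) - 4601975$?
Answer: $-4835741$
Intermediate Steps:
$\left(\left(359363 - 375977\right) + 116 \left(-1872\right)\right) - 4601975 = \left(-16614 - 217152\right) - 4601975 = -233766 - 4601975 = -4835741$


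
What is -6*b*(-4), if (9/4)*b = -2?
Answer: -64/3 ≈ -21.333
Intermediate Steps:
b = -8/9 (b = (4/9)*(-2) = -8/9 ≈ -0.88889)
-6*b*(-4) = -6*(-8/9)*(-4) = (16/3)*(-4) = -64/3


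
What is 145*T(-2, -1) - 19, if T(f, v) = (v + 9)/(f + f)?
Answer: -309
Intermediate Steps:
T(f, v) = (9 + v)/(2*f) (T(f, v) = (9 + v)/((2*f)) = (9 + v)*(1/(2*f)) = (9 + v)/(2*f))
145*T(-2, -1) - 19 = 145*((½)*(9 - 1)/(-2)) - 19 = 145*((½)*(-½)*8) - 19 = 145*(-2) - 19 = -290 - 19 = -309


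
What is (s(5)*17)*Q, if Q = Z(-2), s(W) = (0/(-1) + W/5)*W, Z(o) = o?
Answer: -170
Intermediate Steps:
s(W) = W²/5 (s(W) = (0*(-1) + W*(⅕))*W = (0 + W/5)*W = (W/5)*W = W²/5)
Q = -2
(s(5)*17)*Q = (((⅕)*5²)*17)*(-2) = (((⅕)*25)*17)*(-2) = (5*17)*(-2) = 85*(-2) = -170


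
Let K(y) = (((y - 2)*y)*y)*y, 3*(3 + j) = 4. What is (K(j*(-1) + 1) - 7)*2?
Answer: 914/81 ≈ 11.284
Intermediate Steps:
j = -5/3 (j = -3 + (⅓)*4 = -3 + 4/3 = -5/3 ≈ -1.6667)
K(y) = y³*(-2 + y) (K(y) = (((-2 + y)*y)*y)*y = ((y*(-2 + y))*y)*y = (y²*(-2 + y))*y = y³*(-2 + y))
(K(j*(-1) + 1) - 7)*2 = ((-5/3*(-1) + 1)³*(-2 + (-5/3*(-1) + 1)) - 7)*2 = ((5/3 + 1)³*(-2 + (5/3 + 1)) - 7)*2 = ((8/3)³*(-2 + 8/3) - 7)*2 = ((512/27)*(⅔) - 7)*2 = (1024/81 - 7)*2 = (457/81)*2 = 914/81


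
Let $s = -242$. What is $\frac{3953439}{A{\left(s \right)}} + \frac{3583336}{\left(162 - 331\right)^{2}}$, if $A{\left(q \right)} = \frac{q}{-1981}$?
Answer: $\frac{223683840471011}{6911762} \approx 3.2363 \cdot 10^{7}$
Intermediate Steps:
$A{\left(q \right)} = - \frac{q}{1981}$ ($A{\left(q \right)} = q \left(- \frac{1}{1981}\right) = - \frac{q}{1981}$)
$\frac{3953439}{A{\left(s \right)}} + \frac{3583336}{\left(162 - 331\right)^{2}} = \frac{3953439}{\left(- \frac{1}{1981}\right) \left(-242\right)} + \frac{3583336}{\left(162 - 331\right)^{2}} = \frac{3953439}{\frac{242}{1981}} + \frac{3583336}{\left(-169\right)^{2}} = 3953439 \cdot \frac{1981}{242} + \frac{3583336}{28561} = \frac{7831762659}{242} + 3583336 \cdot \frac{1}{28561} = \frac{7831762659}{242} + \frac{3583336}{28561} = \frac{223683840471011}{6911762}$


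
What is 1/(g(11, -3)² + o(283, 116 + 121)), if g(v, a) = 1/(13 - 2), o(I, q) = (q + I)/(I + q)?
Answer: 121/122 ≈ 0.99180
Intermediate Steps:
o(I, q) = 1 (o(I, q) = (I + q)/(I + q) = 1)
g(v, a) = 1/11
1/(g(11, -3)² + o(283, 116 + 121)) = 1/((1/11)² + 1) = 1/(1/121 + 1) = 1/(122/121) = 121/122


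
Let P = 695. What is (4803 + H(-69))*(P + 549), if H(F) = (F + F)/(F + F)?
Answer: 5976176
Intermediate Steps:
H(F) = 1 (H(F) = (2*F)/((2*F)) = (2*F)*(1/(2*F)) = 1)
(4803 + H(-69))*(P + 549) = (4803 + 1)*(695 + 549) = 4804*1244 = 5976176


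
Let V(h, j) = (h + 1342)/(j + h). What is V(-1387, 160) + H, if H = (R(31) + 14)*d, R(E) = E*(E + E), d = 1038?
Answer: 821913327/409 ≈ 2.0096e+6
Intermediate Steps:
V(h, j) = (1342 + h)/(h + j)
R(E) = 2*E**2 (R(E) = E*(2*E) = 2*E**2)
H = 2009568 (H = (2*31**2 + 14)*1038 = (2*961 + 14)*1038 = (1922 + 14)*1038 = 1936*1038 = 2009568)
V(-1387, 160) + H = (1342 - 1387)/(-1387 + 160) + 2009568 = -45/(-1227) + 2009568 = -1/1227*(-45) + 2009568 = 15/409 + 2009568 = 821913327/409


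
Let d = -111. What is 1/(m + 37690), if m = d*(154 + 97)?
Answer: 1/9829 ≈ 0.00010174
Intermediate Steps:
m = -27861 (m = -111*(154 + 97) = -111*251 = -27861)
1/(m + 37690) = 1/(-27861 + 37690) = 1/9829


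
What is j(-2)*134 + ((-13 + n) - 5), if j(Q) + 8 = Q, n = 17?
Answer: -1341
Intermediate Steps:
j(Q) = -8 + Q
j(-2)*134 + ((-13 + n) - 5) = (-8 - 2)*134 + ((-13 + 17) - 5) = -10*134 + (4 - 5) = -1340 - 1 = -1341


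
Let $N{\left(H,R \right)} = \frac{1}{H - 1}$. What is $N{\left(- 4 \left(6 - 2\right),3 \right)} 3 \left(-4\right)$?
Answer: $\frac{12}{17} \approx 0.70588$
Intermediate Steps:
$N{\left(H,R \right)} = \frac{1}{-1 + H}$
$N{\left(- 4 \left(6 - 2\right),3 \right)} 3 \left(-4\right) = \frac{1}{-1 - 4 \left(6 - 2\right)} 3 \left(-4\right) = \frac{1}{-1 - 16} \cdot 3 \left(-4\right) = \frac{1}{-17} \cdot 3 \left(-4\right) = \left(- \frac{1}{17}\right) 3 \left(-4\right) = \left(- \frac{3}{17}\right) \left(-4\right) = \frac{12}{17}$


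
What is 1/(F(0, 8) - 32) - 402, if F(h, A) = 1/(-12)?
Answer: -154782/385 ≈ -402.03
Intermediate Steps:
F(h, A) = -1/12
1/(F(0, 8) - 32) - 402 = 1/(-1/12 - 32) - 402 = 1/(-385/12) - 402 = -12/385 - 402 = -154782/385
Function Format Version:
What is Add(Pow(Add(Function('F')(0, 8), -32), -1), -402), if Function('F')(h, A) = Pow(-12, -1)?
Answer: Rational(-154782, 385) ≈ -402.03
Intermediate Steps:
Function('F')(h, A) = Rational(-1, 12)
Add(Pow(Add(Function('F')(0, 8), -32), -1), -402) = Add(Pow(Add(Rational(-1, 12), -32), -1), -402) = Add(Pow(Rational(-385, 12), -1), -402) = Add(Rational(-12, 385), -402) = Rational(-154782, 385)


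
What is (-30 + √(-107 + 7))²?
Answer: 800 - 600*I ≈ 800.0 - 600.0*I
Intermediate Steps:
(-30 + √(-107 + 7))² = (-30 + √(-100))² = (-30 + 10*I)²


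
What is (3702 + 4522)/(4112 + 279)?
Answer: 8224/4391 ≈ 1.8729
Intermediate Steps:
(3702 + 4522)/(4112 + 279) = 8224/4391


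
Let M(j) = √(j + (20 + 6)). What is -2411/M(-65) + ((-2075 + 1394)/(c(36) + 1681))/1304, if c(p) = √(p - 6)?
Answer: -1144761/3684753224 + 681*√30/3684753224 + 2411*I*√39/39 ≈ -0.00030966 + 386.07*I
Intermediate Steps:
c(p) = √(-6 + p)
M(j) = √(26 + j) (M(j) = √(j + 26) = √(26 + j))
-2411/M(-65) + ((-2075 + 1394)/(c(36) + 1681))/1304 = -2411/√(26 - 65) + ((-2075 + 1394)/(√(-6 + 36) + 1681))/1304 = -2411*(-I*√39/39) - 681/(√30 + 1681)*(1/1304) = -2411*(-I*√39/39) - 681/(1681 + √30)*(1/1304) = -(-2411)*I*√39/39 - 681/(1304*(1681 + √30)) = 2411*I*√39/39 - 681/(1304*(1681 + √30)) = -681/(1304*(1681 + √30)) + 2411*I*√39/39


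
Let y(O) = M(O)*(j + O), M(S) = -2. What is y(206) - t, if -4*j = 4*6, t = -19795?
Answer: 19395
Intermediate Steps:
j = -6 ≈ -6.0000
y(O) = 12 - 2*O (y(O) = -2*(-6 + O) = 12 - 2*O)
y(206) - t = (12 - 2*206) - 1*(-19795) = (12 - 412) + 19795 = -400 + 19795 = 19395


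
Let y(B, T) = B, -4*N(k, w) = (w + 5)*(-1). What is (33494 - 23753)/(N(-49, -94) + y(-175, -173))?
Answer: -12988/263 ≈ -49.384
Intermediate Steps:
N(k, w) = 5/4 + w/4 (N(k, w) = -(w + 5)*(-1)/4 = -(5 + w)*(-1)/4 = -(-5 - w)/4 = 5/4 + w/4)
(33494 - 23753)/(N(-49, -94) + y(-175, -173)) = (33494 - 23753)/((5/4 + (¼)*(-94)) - 175) = 9741/((5/4 - 47/2) - 175) = 9741/(-89/4 - 175) = 9741/(-789/4) = 9741*(-4/789) = -12988/263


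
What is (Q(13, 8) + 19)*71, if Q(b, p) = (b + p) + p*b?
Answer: 10224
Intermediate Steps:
Q(b, p) = b + p + b*p (Q(b, p) = (b + p) + b*p = b + p + b*p)
(Q(13, 8) + 19)*71 = ((13 + 8 + 13*8) + 19)*71 = ((13 + 8 + 104) + 19)*71 = (125 + 19)*71 = 144*71 = 10224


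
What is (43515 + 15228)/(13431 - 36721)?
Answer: -58743/23290 ≈ -2.5222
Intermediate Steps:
(43515 + 15228)/(13431 - 36721) = 58743/(-23290) = 58743*(-1/23290) = -58743/23290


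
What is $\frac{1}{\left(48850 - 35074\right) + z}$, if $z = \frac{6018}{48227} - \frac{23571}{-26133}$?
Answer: $\frac{420105397}{5787803291409} \approx 7.2585 \cdot 10^{-5}$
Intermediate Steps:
$z = \frac{431342337}{420105397}$ ($z = 6018 \cdot \frac{1}{48227} - - \frac{7857}{8711} = \frac{6018}{48227} + \frac{7857}{8711} = \frac{431342337}{420105397} \approx 1.0267$)
$\frac{1}{\left(48850 - 35074\right) + z} = \frac{1}{\left(48850 - 35074\right) + \frac{431342337}{420105397}} = \frac{1}{13776 + \frac{431342337}{420105397}} = \frac{1}{\frac{5787803291409}{420105397}} = \frac{420105397}{5787803291409}$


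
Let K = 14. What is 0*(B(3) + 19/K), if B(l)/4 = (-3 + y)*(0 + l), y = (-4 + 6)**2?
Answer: 0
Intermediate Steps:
y = 4 (y = 2**2 = 4)
B(l) = 4*l (B(l) = 4*((-3 + 4)*(0 + l)) = 4*(1*l) = 4*l)
0*(B(3) + 19/K) = 0*(4*3 + 19/14) = 0*(12 + 19*(1/14)) = 0*(12 + 19/14) = 0*(187/14) = 0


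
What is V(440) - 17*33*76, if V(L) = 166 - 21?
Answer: -42491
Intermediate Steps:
V(L) = 145
V(440) - 17*33*76 = 145 - 17*33*76 = 145 - 561*76 = 145 - 42636 = -42491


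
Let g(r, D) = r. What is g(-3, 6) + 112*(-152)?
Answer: -17027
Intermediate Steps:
g(-3, 6) + 112*(-152) = -3 + 112*(-152) = -3 - 17024 = -17027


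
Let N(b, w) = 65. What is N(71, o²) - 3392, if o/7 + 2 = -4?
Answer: -3327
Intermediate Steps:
o = -42 (o = -14 + 7*(-4) = -14 - 28 = -42)
N(71, o²) - 3392 = 65 - 3392 = -3327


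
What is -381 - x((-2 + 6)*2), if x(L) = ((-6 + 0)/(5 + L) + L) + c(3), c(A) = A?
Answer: -5090/13 ≈ -391.54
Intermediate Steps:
x(L) = 3 + L - 6/(5 + L) (x(L) = ((-6 + 0)/(5 + L) + L) + 3 = (-6/(5 + L) + L) + 3 = (L - 6/(5 + L)) + 3 = 3 + L - 6/(5 + L))
-381 - x((-2 + 6)*2) = -381 - (9 + ((-2 + 6)*2)² + 8*((-2 + 6)*2))/(5 + (-2 + 6)*2) = -381 - (9 + (4*2)² + 8*(4*2))/(5 + 4*2) = -381 - (9 + 8² + 8*8)/(5 + 8) = -381 - (9 + 64 + 64)/13 = -381 - 137/13 = -5090/13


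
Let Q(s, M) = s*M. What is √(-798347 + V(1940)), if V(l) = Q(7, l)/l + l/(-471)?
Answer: 124*I*√11518305/471 ≈ 893.5*I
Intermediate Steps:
Q(s, M) = M*s
V(l) = 7 - l/471 (V(l) = (l*7)/l + l/(-471) = (7*l)/l + l*(-1/471) = 7 - l/471)
√(-798347 + V(1940)) = √(-798347 + (7 - 1/471*1940)) = √(-798347 + (7 - 1940/471)) = √(-798347 + 1357/471) = √(-376020080/471) = 124*I*√11518305/471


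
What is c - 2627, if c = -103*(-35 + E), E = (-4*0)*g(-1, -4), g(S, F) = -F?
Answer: 978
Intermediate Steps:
E = 0 (E = (-4*0)*(-1*(-4)) = 0*4 = 0)
c = 3605 (c = -103*(-35 + 0) = -103*(-35) = 3605)
c - 2627 = 3605 - 2627 = 978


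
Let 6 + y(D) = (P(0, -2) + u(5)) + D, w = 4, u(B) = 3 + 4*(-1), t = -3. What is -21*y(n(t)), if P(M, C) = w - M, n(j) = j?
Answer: 126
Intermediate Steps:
u(B) = -1 (u(B) = 3 - 4 = -1)
P(M, C) = 4 - M
y(D) = -3 + D (y(D) = -6 + (((4 - 1*0) - 1) + D) = -6 + (((4 + 0) - 1) + D) = -6 + ((4 - 1) + D) = -6 + (3 + D) = -3 + D)
-21*y(n(t)) = -21*(-3 - 3) = -21*(-6) = 126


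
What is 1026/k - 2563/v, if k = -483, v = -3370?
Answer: -739897/542570 ≈ -1.3637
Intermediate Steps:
1026/k - 2563/v = 1026/(-483) - 2563/(-3370) = 1026*(-1/483) - 2563*(-1/3370) = -342/161 + 2563/3370 = -739897/542570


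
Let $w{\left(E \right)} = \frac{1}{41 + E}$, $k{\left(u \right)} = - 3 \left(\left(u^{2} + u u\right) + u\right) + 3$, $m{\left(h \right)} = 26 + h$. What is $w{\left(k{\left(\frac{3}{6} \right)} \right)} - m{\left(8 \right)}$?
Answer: $- \frac{1393}{41} \approx -33.976$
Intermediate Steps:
$k{\left(u \right)} = 3 - 6 u^{2} - 3 u$ ($k{\left(u \right)} = - 3 \left(\left(u^{2} + u^{2}\right) + u\right) + 3 = - 3 \left(2 u^{2} + u\right) + 3 = - 3 \left(u + 2 u^{2}\right) + 3 = \left(- 6 u^{2} - 3 u\right) + 3 = 3 - 6 u^{2} - 3 u$)
$w{\left(k{\left(\frac{3}{6} \right)} \right)} - m{\left(8 \right)} = \frac{1}{41 - \left(-3 + \frac{3}{2} + 3 \cdot 3 \cdot \frac{1}{6}\right)} - \left(26 + 8\right) = \frac{1}{41 - \left(-3 + \frac{3}{2} + 3 \cdot 3 \cdot \frac{1}{6}\right)} - 34 = \frac{1}{41 - \left(- \frac{3}{2} + \frac{3}{2}\right)} - 34 = \frac{1}{41 - 0} - 34 = \frac{1}{41 + 0} - 34 = \frac{1}{41} - 34 = - \frac{1393}{41}$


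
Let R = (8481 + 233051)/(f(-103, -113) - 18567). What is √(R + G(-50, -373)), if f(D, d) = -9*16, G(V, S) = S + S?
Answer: I*√3280185678/2079 ≈ 27.548*I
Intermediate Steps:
G(V, S) = 2*S
f(D, d) = -144
R = -241532/18711 (R = (8481 + 233051)/(-144 - 18567) = 241532/(-18711) = 241532*(-1/18711) = -241532/18711 ≈ -12.909)
√(R + G(-50, -373)) = √(-241532/18711 + 2*(-373)) = √(-241532/18711 - 746) = √(-14199938/18711) = I*√3280185678/2079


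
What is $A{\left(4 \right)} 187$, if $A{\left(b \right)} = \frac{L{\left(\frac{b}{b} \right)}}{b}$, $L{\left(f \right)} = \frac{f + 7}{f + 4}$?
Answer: $\frac{374}{5} \approx 74.8$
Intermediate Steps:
$L{\left(f \right)} = \frac{7 + f}{4 + f}$
$A{\left(b \right)} = \frac{8}{5 b}$ ($A{\left(b \right)} = \frac{\frac{1}{4 + \frac{b}{b}} \left(7 + \frac{b}{b}\right)}{b} = \frac{\frac{1}{4 + 1} \left(7 + 1\right)}{b} = \frac{\frac{1}{5} \cdot 8}{b} = \frac{8}{5 b}$)
$A{\left(4 \right)} 187 = \frac{8}{5 \cdot 4} \cdot 187 = \frac{8}{5} \cdot \frac{1}{4} \cdot 187 = \frac{2}{5} \cdot 187 = \frac{374}{5}$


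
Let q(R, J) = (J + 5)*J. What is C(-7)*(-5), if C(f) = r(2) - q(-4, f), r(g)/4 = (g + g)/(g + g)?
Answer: 50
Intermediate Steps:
q(R, J) = J*(5 + J) (q(R, J) = (5 + J)*J = J*(5 + J))
r(g) = 4 (r(g) = 4*((g + g)/(g + g)) = 4*((2*g)/((2*g))) = 4*((2*g)*(1/(2*g))) = 4*1 = 4)
C(f) = 4 - f*(5 + f)
C(-7)*(-5) = (4 - 1*(-7)*(5 - 7))*(-5) = (4 - 1*(-7)*(-2))*(-5) = (4 - 14)*(-5) = -10*(-5) = 50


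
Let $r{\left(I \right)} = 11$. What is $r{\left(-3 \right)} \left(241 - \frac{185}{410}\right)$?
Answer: $\frac{216975}{82} \approx 2646.0$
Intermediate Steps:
$r{\left(-3 \right)} \left(241 - \frac{185}{410}\right) = 11 \left(241 - \frac{185}{410}\right) = 11 \left(241 - \frac{37}{82}\right) = 11 \cdot \frac{19725}{82} = \frac{216975}{82}$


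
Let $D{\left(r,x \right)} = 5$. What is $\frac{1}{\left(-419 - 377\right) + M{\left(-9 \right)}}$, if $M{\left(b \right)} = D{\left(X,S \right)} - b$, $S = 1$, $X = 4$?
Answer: $- \frac{1}{782} \approx -0.0012788$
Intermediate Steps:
$M{\left(b \right)} = 5 - b$
$\frac{1}{\left(-419 - 377\right) + M{\left(-9 \right)}} = \frac{1}{\left(-419 - 377\right) + \left(5 - -9\right)} = \frac{1}{-796 + \left(5 + 9\right)} = \frac{1}{-796 + 14} = \frac{1}{-782} = - \frac{1}{782}$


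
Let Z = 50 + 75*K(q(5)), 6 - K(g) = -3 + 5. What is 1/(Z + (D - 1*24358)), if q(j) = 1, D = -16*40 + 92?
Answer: -1/24556 ≈ -4.0723e-5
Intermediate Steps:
D = -548 (D = -640 + 92 = -548)
K(g) = 4 (K(g) = 6 - (-3 + 5) = 6 - 1*2 = 6 - 2 = 4)
Z = 350 (Z = 50 + 75*4 = 50 + 300 = 350)
1/(Z + (D - 1*24358)) = 1/(350 + (-548 - 1*24358)) = 1/(350 + (-548 - 24358)) = 1/(350 - 24906) = 1/(-24556) = -1/24556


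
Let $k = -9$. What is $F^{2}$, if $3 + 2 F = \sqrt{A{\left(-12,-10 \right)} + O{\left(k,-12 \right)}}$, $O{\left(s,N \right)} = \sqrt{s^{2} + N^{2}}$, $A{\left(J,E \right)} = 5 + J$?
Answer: $\frac{17}{4} - 3 \sqrt{2} \approx 0.0073593$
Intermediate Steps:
$O{\left(s,N \right)} = \sqrt{N^{2} + s^{2}}$
$F = - \frac{3}{2} + \sqrt{2}$ ($F = - \frac{3}{2} + \frac{\sqrt{\left(5 - 12\right) + \sqrt{\left(-12\right)^{2} + \left(-9\right)^{2}}}}{2} = - \frac{3}{2} + \frac{\sqrt{-7 + \sqrt{144 + 81}}}{2} = - \frac{3}{2} + \frac{\sqrt{-7 + \sqrt{225}}}{2} = - \frac{3}{2} + \frac{\sqrt{-7 + 15}}{2} = - \frac{3}{2} + \frac{\sqrt{8}}{2} = - \frac{3}{2} + \frac{2 \sqrt{2}}{2} = - \frac{3}{2} + \sqrt{2} \approx -0.085786$)
$F^{2} = \left(- \frac{3}{2} + \sqrt{2}\right)^{2}$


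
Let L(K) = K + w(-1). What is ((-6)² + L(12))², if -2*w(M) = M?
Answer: 9409/4 ≈ 2352.3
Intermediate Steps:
w(M) = -M/2
L(K) = ½ + K (L(K) = K - ½*(-1) = K + ½ = ½ + K)
((-6)² + L(12))² = ((-6)² + (½ + 12))² = (36 + 25/2)² = (97/2)² = 9409/4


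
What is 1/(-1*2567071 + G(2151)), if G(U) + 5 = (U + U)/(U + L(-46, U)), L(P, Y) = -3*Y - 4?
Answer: -2153/5526916779 ≈ -3.8955e-7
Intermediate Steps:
L(P, Y) = -4 - 3*Y
G(U) = -5 + 2*U/(-4 - 2*U) (G(U) = -5 + (U + U)/(U + (-4 - 3*U)) = -5 + (2*U)/(-4 - 2*U) = -5 + 2*U/(-4 - 2*U))
1/(-1*2567071 + G(2151)) = 1/(-1*2567071 + 2*(-5 - 3*2151)/(2 + 2151)) = 1/(-2567071 + 2*(-5 - 6453)/2153) = 1/(-2567071 + 2*(1/2153)*(-6458)) = 1/(-2567071 - 12916/2153) = 1/(-5526916779/2153) = -2153/5526916779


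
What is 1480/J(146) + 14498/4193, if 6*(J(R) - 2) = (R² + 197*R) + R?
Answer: 191388842/52659887 ≈ 3.6344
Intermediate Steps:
J(R) = 2 + 33*R + R²/6 (J(R) = 2 + ((R² + 197*R) + R)/6 = 2 + (R² + 198*R)/6 = 2 + (33*R + R²/6) = 2 + 33*R + R²/6)
1480/J(146) + 14498/4193 = 1480/(2 + 33*146 + (⅙)*146²) + 14498/4193 = 1480/(2 + 4818 + (⅙)*21316) + 14498*(1/4193) = 1480/(2 + 4818 + 10658/3) + 14498/4193 = 1480/(25118/3) + 14498/4193 = 1480*(3/25118) + 14498/4193 = 2220/12559 + 14498/4193 = 191388842/52659887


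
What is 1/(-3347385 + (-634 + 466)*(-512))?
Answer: -1/3261369 ≈ -3.0662e-7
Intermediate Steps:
1/(-3347385 + (-634 + 466)*(-512)) = 1/(-3347385 - 168*(-512)) = 1/(-3347385 + 86016) = 1/(-3261369) = -1/3261369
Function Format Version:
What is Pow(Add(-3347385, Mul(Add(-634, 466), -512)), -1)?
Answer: Rational(-1, 3261369) ≈ -3.0662e-7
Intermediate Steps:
Pow(Add(-3347385, Mul(Add(-634, 466), -512)), -1) = Pow(Add(-3347385, Mul(-168, -512)), -1) = Pow(Add(-3347385, 86016), -1) = Pow(-3261369, -1) = Rational(-1, 3261369)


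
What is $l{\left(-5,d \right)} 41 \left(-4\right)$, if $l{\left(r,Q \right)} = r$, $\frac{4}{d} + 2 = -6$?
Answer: $820$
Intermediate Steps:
$d = - \frac{1}{2}$ ($d = \frac{4}{-2 - 6} = \frac{4}{-8} = 4 \left(- \frac{1}{8}\right) = - \frac{1}{2} \approx -0.5$)
$l{\left(-5,d \right)} 41 \left(-4\right) = \left(-5\right) 41 \left(-4\right) = \left(-205\right) \left(-4\right) = 820$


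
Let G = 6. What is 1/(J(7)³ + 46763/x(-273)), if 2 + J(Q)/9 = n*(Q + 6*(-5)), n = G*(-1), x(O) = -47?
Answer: 47/86187022165 ≈ 5.4533e-10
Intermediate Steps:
n = -6 (n = 6*(-1) = -6)
J(Q) = 1602 - 54*Q (J(Q) = -18 + 9*(-6*(Q + 6*(-5))) = -18 + 9*(-6*(Q - 30)) = -18 + 9*(-6*(-30 + Q)) = -18 + 9*(180 - 6*Q) = -18 + (1620 - 54*Q) = 1602 - 54*Q)
1/(J(7)³ + 46763/x(-273)) = 1/((1602 - 54*7)³ + 46763/(-47)) = 1/((1602 - 378)³ + 46763*(-1/47)) = 1/(1224³ - 46763/47) = 1/(1833767424 - 46763/47) = 1/(86187022165/47) = 47/86187022165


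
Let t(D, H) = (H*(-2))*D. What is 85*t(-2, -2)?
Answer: -680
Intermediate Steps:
t(D, H) = -2*D*H (t(D, H) = (-2*H)*D = -2*D*H)
85*t(-2, -2) = 85*(-2*(-2)*(-2)) = 85*(-8) = -680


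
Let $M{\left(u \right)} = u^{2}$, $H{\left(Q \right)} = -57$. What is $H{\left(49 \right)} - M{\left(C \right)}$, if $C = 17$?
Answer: $-346$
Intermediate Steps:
$H{\left(49 \right)} - M{\left(C \right)} = -57 - 17^{2} = -57 - 289 = -346$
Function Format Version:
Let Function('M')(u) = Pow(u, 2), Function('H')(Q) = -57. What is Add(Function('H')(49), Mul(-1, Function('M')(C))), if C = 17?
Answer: -346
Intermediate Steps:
Add(Function('H')(49), Mul(-1, Function('M')(C))) = Add(-57, Mul(-1, Pow(17, 2))) = Add(-57, Mul(-1, 289)) = Add(-57, -289) = -346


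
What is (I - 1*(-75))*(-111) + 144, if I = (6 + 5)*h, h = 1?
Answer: -9402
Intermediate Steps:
I = 11 (I = (6 + 5)*1 = 11*1 = 11)
(I - 1*(-75))*(-111) + 144 = (11 - 1*(-75))*(-111) + 144 = (11 + 75)*(-111) + 144 = 86*(-111) + 144 = -9546 + 144 = -9402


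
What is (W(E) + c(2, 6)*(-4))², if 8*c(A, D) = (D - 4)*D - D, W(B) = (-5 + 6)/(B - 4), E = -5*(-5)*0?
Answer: 169/16 ≈ 10.563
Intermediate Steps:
E = 0 (E = 25*0 = 0)
W(B) = 1/(-4 + B)
c(A, D) = -D/8 + D*(-4 + D)/8 (c(A, D) = ((D - 4)*D - D)/8 = ((-4 + D)*D - D)/8 = (D*(-4 + D) - D)/8 = (-D + D*(-4 + D))/8 = -D/8 + D*(-4 + D)/8)
(W(E) + c(2, 6)*(-4))² = (1/(-4 + 0) + ((⅛)*6*(-5 + 6))*(-4))² = (1/(-4) + ((⅛)*6*1)*(-4))² = (-¼ + (¾)*(-4))² = (-¼ - 3)² = (-13/4)² = 169/16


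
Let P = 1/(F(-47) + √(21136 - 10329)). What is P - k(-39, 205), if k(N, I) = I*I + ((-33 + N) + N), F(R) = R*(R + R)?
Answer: -817654828720/19507917 - √10807/19507917 ≈ -41914.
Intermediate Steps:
F(R) = 2*R² (F(R) = R*(2*R) = 2*R²)
P = 1/(4418 + √10807) (P = 1/(2*(-47)² + √(21136 - 10329)) = 1/(2*2209 + √10807) = 1/(4418 + √10807) ≈ 0.00022114)
k(N, I) = -33 + I² + 2*N (k(N, I) = I² + (-33 + 2*N) = -33 + I² + 2*N)
P - k(-39, 205) = (4418/19507917 - √10807/19507917) - (-33 + 205² + 2*(-39)) = (4418/19507917 - √10807/19507917) - (-33 + 42025 - 78) = (4418/19507917 - √10807/19507917) - 1*41914 = (4418/19507917 - √10807/19507917) - 41914 = -817654828720/19507917 - √10807/19507917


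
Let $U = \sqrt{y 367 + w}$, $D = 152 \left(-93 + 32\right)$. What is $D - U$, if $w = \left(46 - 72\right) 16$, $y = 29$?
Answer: $-9272 - \sqrt{10227} \approx -9373.1$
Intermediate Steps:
$D = -9272$ ($D = 152 \left(-61\right) = -9272$)
$w = -416$ ($w = \left(-26\right) 16 = -416$)
$U = \sqrt{10227}$ ($U = \sqrt{29 \cdot 367 - 416} = \sqrt{10643 - 416} = \sqrt{10227} \approx 101.13$)
$D - U = -9272 - \sqrt{10227}$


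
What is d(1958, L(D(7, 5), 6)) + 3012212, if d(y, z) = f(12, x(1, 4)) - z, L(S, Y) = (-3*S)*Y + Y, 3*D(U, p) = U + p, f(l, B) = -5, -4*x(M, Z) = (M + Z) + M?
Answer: 3012273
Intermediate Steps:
x(M, Z) = -M/2 - Z/4 (x(M, Z) = -((M + Z) + M)/4 = -(Z + 2*M)/4 = -M/2 - Z/4)
D(U, p) = U/3 + p/3 (D(U, p) = (U + p)/3 = U/3 + p/3)
L(S, Y) = Y - 3*S*Y (L(S, Y) = -3*S*Y + Y = Y - 3*S*Y)
d(y, z) = -5 - z
d(1958, L(D(7, 5), 6)) + 3012212 = (-5 - 6*(1 - 3*((⅓)*7 + (⅓)*5))) + 3012212 = (-5 - 6*(1 - 3*(7/3 + 5/3))) + 3012212 = (-5 - 6*(1 - 3*4)) + 3012212 = (-5 - 6*(1 - 12)) + 3012212 = (-5 - 6*(-11)) + 3012212 = (-5 - 1*(-66)) + 3012212 = (-5 + 66) + 3012212 = 61 + 3012212 = 3012273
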